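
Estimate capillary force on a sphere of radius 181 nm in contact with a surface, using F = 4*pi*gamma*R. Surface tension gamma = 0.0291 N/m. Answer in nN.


Convert radius: R = 181 nm = 1.81e-07 m
F = 4 * pi * gamma * R
F = 4 * pi * 0.0291 * 1.81e-07
F = 6.61883e-08 N = 66.1883 nN

66.1883


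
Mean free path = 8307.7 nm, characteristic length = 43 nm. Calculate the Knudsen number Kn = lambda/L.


Knudsen number Kn = lambda / L
Kn = 8307.7 / 43
Kn = 193.2023

193.2023


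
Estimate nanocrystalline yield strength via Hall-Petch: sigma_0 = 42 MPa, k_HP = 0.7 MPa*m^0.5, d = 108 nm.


d = 108 nm = 1.08e-07 m
sqrt(d) = 0.0003286335
Hall-Petch contribution = k / sqrt(d) = 0.7 / 0.0003286335 = 2130.0 MPa
sigma = sigma_0 + k/sqrt(d) = 42 + 2130.0 = 2172.0 MPa

2172.0


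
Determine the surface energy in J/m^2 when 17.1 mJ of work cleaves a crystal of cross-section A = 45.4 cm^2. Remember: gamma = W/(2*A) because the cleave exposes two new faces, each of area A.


Convert: A = 45.4 cm^2 = 0.00454 m^2, W = 17.1 mJ = 0.0171 J
Cleaving exposes two faces of area A, so total new surface = 2*A and gamma = W / (2*A)
gamma = 0.0171 / (2 * 0.00454)
gamma = 1.883 J/m^2

1.883


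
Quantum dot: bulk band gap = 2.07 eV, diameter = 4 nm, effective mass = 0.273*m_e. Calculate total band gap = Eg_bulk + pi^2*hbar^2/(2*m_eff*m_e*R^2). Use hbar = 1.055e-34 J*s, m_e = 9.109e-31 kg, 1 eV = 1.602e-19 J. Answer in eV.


Radius R = 4/2 nm = 2e-09 m
Confinement energy dE = pi^2 * hbar^2 / (2 * m_eff * m_e * R^2)
dE = pi^2 * (1.055e-34)^2 / (2 * 0.273 * 9.109e-31 * (2e-09)^2) J, divided by 1.602e-19 J/eV
dE = 0.3447 eV
Total band gap = E_g(bulk) + dE = 2.07 + 0.3447 = 2.4147 eV

2.4147


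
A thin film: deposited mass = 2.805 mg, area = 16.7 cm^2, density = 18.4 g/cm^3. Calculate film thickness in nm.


Convert: m = 2.805 mg = 2.8050e-06 kg, A = 16.7 cm^2 = 1.6700e-03 m^2, rho = 18.4 g/cm^3 = 18400 kg/m^3
t = m / (A * rho)
t = 2.8050e-06 / (1.6700e-03 * 18400)
t = 9.1285e-08 m = 91.3 nm

91.3


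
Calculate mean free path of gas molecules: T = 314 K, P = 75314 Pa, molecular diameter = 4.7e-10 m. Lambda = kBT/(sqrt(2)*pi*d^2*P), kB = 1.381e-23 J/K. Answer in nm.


Mean free path: lambda = kB*T / (sqrt(2) * pi * d^2 * P)
lambda = 1.381e-23 * 314 / (sqrt(2) * pi * (4.7e-10)^2 * 75314)
lambda = 5.86661e-08 m
lambda = 58.67 nm

58.67


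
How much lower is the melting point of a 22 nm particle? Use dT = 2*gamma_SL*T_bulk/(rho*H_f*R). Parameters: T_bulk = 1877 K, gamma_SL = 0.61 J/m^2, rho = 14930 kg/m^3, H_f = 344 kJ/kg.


Radius R = 22/2 = 11 nm = 1.1e-08 m
Convert H_f = 344 kJ/kg = 344000 J/kg
dT = 2 * gamma_SL * T_bulk / (rho * H_f * R)
dT = 2 * 0.61 * 1877 / (14930 * 344000 * 1.1e-08)
dT = 40.5 K

40.5


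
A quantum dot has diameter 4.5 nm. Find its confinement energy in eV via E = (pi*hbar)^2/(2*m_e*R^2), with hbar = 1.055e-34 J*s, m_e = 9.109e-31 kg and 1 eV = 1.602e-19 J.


Radius R = 4.5/2 = 2.25 nm = 2.25e-09 m
E = (pi * 1.055e-34)^2 / (2 * 9.109e-31 * (2.25e-09)^2)
E(J) = 1.19107e-20
E = E(J) / 1.602e-19 = 0.0743 eV

0.0743


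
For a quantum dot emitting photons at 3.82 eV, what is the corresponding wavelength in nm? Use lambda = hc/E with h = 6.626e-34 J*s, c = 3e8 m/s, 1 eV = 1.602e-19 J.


Convert energy: E = 3.82 eV = 3.82 * 1.602e-19 = 6.11964e-19 J
lambda = h*c / E = 6.626e-34 * 3e8 / 6.11964e-19
lambda = 3.24823e-07 m = 324.8 nm

324.8


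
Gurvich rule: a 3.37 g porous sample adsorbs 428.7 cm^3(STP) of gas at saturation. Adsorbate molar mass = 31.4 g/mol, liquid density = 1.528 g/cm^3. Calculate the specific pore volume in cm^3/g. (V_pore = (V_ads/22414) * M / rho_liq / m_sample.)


Moles adsorbed n = V_ads / 22414 = 428.7 / 22414 = 1.912644e-02 mol
Liquid volume V_liq = n * M / rho_liq = 1.912644e-02 * 31.4 / 1.528 = 0.39304 cm^3
Specific pore volume V_pore = V_liq / m_sample = 0.39304 / 3.37
V_pore = 0.1166 cm^3/g

0.1166


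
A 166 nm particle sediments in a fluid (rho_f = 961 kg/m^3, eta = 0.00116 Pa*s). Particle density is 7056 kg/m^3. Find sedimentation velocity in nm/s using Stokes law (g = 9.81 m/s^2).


Radius R = 166/2 nm = 8.3e-08 m
Density difference = 7056 - 961 = 6095 kg/m^3
v = 2 * R^2 * (rho_p - rho_f) * g / (9 * eta)
v = 2 * (8.3e-08)^2 * 6095 * 9.81 / (9 * 0.00116)
v = 7.89093e-08 m/s = 78.9093 nm/s

78.9093


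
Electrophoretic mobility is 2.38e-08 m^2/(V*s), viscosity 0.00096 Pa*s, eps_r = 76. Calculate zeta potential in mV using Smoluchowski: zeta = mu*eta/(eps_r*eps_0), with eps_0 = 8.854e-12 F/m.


Smoluchowski equation: zeta = mu * eta / (eps_r * eps_0)
zeta = 2.38e-08 * 0.00096 / (76 * 8.854e-12)
zeta = 0.033954 V = 33.95 mV

33.95


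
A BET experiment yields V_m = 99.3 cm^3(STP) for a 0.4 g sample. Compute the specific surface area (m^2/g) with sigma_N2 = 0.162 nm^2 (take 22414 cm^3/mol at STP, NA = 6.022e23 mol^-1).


Number of moles in monolayer = V_m / 22414 = 99.3 / 22414 = 0.00443027
Number of molecules = moles * NA = 0.00443027 * 6.022e23
SA = molecules * sigma / mass
SA = (99.3 / 22414) * 6.022e23 * 0.162e-18 / 0.4
SA = 1080.5 m^2/g

1080.5


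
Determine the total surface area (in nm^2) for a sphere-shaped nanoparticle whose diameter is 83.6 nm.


Radius r = 83.6/2 = 41.8 nm
Surface area SA = 4 * pi * r^2
SA = 4 * pi * (41.8)^2
SA = 21956.47 nm^2

21956.47


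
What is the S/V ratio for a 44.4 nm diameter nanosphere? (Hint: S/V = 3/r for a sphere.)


Radius r = 44.4/2 = 22.2 nm
S/V = 3 / r = 3 / 22.2
S/V = 0.1351 nm^-1

0.1351


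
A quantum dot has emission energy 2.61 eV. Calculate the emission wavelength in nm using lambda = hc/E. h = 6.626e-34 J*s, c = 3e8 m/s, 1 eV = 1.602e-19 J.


Convert energy: E = 2.61 eV = 2.61 * 1.602e-19 = 4.18122e-19 J
lambda = h*c / E = 6.626e-34 * 3e8 / 4.18122e-19
lambda = 4.75411e-07 m = 475.4 nm

475.4


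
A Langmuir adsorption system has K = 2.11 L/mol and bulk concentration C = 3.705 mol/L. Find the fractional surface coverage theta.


Langmuir isotherm: theta = K*C / (1 + K*C)
K*C = 2.11 * 3.705 = 7.81755
theta = 7.81755 / (1 + 7.81755) = 7.81755 / 8.81755
theta = 0.8866

0.8866


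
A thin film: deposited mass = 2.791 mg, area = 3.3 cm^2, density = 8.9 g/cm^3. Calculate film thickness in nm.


Convert: m = 2.791 mg = 2.7910e-06 kg, A = 3.3 cm^2 = 3.3000e-04 m^2, rho = 8.9 g/cm^3 = 8900 kg/m^3
t = m / (A * rho)
t = 2.7910e-06 / (3.3000e-04 * 8900)
t = 9.5029e-07 m = 950.3 nm

950.3


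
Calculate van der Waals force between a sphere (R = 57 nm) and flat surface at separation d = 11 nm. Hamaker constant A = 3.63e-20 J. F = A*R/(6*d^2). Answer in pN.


Convert to SI: R = 57 nm = 5.7e-08 m, d = 11 nm = 1.1e-08 m
F = A * R / (6 * d^2)
F = 3.63e-20 * 5.7e-08 / (6 * (1.1e-08)^2)
F = 2.85e-12 N = 2.85 pN

2.85


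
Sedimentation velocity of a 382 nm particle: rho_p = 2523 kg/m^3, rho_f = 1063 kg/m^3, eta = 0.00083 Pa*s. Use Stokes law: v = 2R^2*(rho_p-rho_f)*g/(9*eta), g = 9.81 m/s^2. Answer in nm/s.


Radius R = 382/2 nm = 1.91e-07 m
Density difference = 2523 - 1063 = 1460 kg/m^3
v = 2 * R^2 * (rho_p - rho_f) * g / (9 * eta)
v = 2 * (1.91e-07)^2 * 1460 * 9.81 / (9 * 0.00083)
v = 1.39894e-07 m/s = 139.8936 nm/s

139.8936


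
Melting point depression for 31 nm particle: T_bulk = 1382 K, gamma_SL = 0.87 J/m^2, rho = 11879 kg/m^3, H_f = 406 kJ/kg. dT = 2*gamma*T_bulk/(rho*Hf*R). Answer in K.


Radius R = 31/2 = 15.5 nm = 1.55e-08 m
Convert H_f = 406 kJ/kg = 406000 J/kg
dT = 2 * gamma_SL * T_bulk / (rho * H_f * R)
dT = 2 * 0.87 * 1382 / (11879 * 406000 * 1.55e-08)
dT = 32.2 K

32.2


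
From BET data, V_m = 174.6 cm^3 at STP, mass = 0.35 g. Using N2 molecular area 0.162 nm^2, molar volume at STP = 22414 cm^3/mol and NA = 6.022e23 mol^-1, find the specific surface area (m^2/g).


Number of moles in monolayer = V_m / 22414 = 174.6 / 22414 = 0.00778977
Number of molecules = moles * NA = 0.00778977 * 6.022e23
SA = molecules * sigma / mass
SA = (174.6 / 22414) * 6.022e23 * 0.162e-18 / 0.35
SA = 2171.3 m^2/g

2171.3


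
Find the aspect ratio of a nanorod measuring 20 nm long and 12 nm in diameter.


Aspect ratio AR = length / diameter
AR = 20 / 12
AR = 1.67

1.67


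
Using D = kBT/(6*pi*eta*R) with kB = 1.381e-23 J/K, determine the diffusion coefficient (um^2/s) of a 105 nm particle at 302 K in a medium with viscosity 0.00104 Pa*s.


Radius R = 105/2 = 52.5 nm = 5.25e-08 m
D = kB*T / (6*pi*eta*R)
D = 1.381e-23 * 302 / (6 * pi * 0.00104 * 5.25e-08)
D = 4.05235e-12 m^2/s = 4.052 um^2/s

4.052


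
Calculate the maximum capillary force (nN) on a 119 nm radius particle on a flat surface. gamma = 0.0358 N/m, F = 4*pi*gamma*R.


Convert radius: R = 119 nm = 1.19e-07 m
F = 4 * pi * gamma * R
F = 4 * pi * 0.0358 * 1.19e-07
F = 5.35353e-08 N = 53.5353 nN

53.5353


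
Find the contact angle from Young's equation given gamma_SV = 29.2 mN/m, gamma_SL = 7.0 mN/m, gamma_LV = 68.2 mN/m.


cos(theta) = (gamma_SV - gamma_SL) / gamma_LV
cos(theta) = (29.2 - 7.0) / 68.2
cos(theta) = 0.325513
theta = arccos(0.325513) = 71.0 degrees

71.0


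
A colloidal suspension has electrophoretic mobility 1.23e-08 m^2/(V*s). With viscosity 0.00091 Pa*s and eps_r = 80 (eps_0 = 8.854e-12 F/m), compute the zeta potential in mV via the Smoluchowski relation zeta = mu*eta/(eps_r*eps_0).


Smoluchowski equation: zeta = mu * eta / (eps_r * eps_0)
zeta = 1.23e-08 * 0.00091 / (80 * 8.854e-12)
zeta = 0.015802 V = 15.8 mV

15.8


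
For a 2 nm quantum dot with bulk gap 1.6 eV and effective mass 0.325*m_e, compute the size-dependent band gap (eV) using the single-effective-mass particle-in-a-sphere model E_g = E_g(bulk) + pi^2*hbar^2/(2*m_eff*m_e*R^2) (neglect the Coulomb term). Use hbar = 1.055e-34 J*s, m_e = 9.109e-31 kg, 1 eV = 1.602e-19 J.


Radius R = 2/2 nm = 1e-09 m
Confinement energy dE = pi^2 * hbar^2 / (2 * m_eff * m_e * R^2)
dE = pi^2 * (1.055e-34)^2 / (2 * 0.325 * 9.109e-31 * (1e-09)^2) J, divided by 1.602e-19 J/eV
dE = 1.1581 eV
Total band gap = E_g(bulk) + dE = 1.6 + 1.1581 = 2.7581 eV

2.7581


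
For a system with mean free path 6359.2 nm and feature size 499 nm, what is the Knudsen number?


Knudsen number Kn = lambda / L
Kn = 6359.2 / 499
Kn = 12.7439

12.7439


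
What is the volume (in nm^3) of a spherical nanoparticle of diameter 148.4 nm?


Radius r = 148.4/2 = 74.2 nm
Volume V = (4/3) * pi * r^3
V = (4/3) * pi * (74.2)^3
V = 1711198.24 nm^3

1711198.24


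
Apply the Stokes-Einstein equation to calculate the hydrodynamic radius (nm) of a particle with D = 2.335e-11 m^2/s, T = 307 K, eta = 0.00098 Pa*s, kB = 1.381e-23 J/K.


Stokes-Einstein: R = kB*T / (6*pi*eta*D)
R = 1.381e-23 * 307 / (6 * pi * 0.00098 * 2.335e-11)
R = 9.8292e-09 m = 9.83 nm

9.83


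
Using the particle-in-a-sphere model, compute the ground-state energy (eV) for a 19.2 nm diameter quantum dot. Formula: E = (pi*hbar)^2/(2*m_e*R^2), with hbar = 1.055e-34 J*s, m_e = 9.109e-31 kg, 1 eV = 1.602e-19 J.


Radius R = 19.2/2 = 9.6 nm = 9.6e-09 m
E = (pi * 1.055e-34)^2 / (2 * 9.109e-31 * (9.6e-09)^2)
E(J) = 6.54277e-22
E = E(J) / 1.602e-19 = 0.0041 eV

0.0041


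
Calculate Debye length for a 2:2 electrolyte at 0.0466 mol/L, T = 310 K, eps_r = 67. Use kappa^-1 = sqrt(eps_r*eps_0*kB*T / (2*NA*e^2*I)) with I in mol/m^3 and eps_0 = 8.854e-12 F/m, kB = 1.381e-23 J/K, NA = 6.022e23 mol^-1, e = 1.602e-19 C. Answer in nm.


Ionic strength I = 0.0466 * 2^2 * 1000 = 186.4 mol/m^3
kappa^-1 = sqrt(67 * 8.854e-12 * 1.381e-23 * 310 / (2 * 6.022e23 * (1.602e-19)^2 * 186.4))
kappa^-1 = 0.664 nm

0.664


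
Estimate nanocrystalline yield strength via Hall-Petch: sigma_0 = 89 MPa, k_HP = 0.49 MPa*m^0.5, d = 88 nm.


d = 88 nm = 8.8e-08 m
sqrt(d) = 0.0002966479
Hall-Petch contribution = k / sqrt(d) = 0.49 / 0.0002966479 = 1651.8 MPa
sigma = sigma_0 + k/sqrt(d) = 89 + 1651.8 = 1740.8 MPa

1740.8


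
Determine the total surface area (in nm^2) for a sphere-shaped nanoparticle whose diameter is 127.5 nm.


Radius r = 127.5/2 = 63.75 nm
Surface area SA = 4 * pi * r^2
SA = 4 * pi * (63.75)^2
SA = 51070.52 nm^2

51070.52


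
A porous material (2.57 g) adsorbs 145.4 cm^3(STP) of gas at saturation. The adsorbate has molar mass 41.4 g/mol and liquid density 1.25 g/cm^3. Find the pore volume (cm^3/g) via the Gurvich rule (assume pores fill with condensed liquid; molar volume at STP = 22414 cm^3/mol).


Moles adsorbed n = V_ads / 22414 = 145.4 / 22414 = 6.487017e-03 mol
Liquid volume V_liq = n * M / rho_liq = 6.487017e-03 * 41.4 / 1.25 = 0.21485 cm^3
Specific pore volume V_pore = V_liq / m_sample = 0.21485 / 2.57
V_pore = 0.0836 cm^3/g

0.0836


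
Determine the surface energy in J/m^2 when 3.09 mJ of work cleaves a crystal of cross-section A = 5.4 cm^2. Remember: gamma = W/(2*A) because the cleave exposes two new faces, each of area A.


Convert: A = 5.4 cm^2 = 0.00054 m^2, W = 3.09 mJ = 0.00309 J
Cleaving exposes two faces of area A, so total new surface = 2*A and gamma = W / (2*A)
gamma = 0.00309 / (2 * 0.00054)
gamma = 2.861 J/m^2

2.861


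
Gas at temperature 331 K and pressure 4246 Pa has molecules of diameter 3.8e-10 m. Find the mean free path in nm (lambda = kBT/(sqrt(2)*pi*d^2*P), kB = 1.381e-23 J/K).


Mean free path: lambda = kB*T / (sqrt(2) * pi * d^2 * P)
lambda = 1.381e-23 * 331 / (sqrt(2) * pi * (3.8e-10)^2 * 4246)
lambda = 1.67807e-06 m
lambda = 1678.07 nm

1678.07


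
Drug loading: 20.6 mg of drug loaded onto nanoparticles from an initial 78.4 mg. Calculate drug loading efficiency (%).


Drug loading efficiency = (drug loaded / drug initial) * 100
DLE = 20.6 / 78.4 * 100
DLE = 0.2628 * 100
DLE = 26.28%

26.28


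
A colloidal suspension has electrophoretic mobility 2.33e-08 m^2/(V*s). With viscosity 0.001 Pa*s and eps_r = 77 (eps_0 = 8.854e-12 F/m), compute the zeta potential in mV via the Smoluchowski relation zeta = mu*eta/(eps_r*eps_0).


Smoluchowski equation: zeta = mu * eta / (eps_r * eps_0)
zeta = 2.33e-08 * 0.001 / (77 * 8.854e-12)
zeta = 0.034176 V = 34.18 mV

34.18


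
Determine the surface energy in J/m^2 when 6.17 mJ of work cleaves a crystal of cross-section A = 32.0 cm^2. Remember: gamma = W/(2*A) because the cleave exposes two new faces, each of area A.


Convert: A = 32.0 cm^2 = 0.0032 m^2, W = 6.17 mJ = 0.00617 J
Cleaving exposes two faces of area A, so total new surface = 2*A and gamma = W / (2*A)
gamma = 0.00617 / (2 * 0.0032)
gamma = 0.964 J/m^2

0.964


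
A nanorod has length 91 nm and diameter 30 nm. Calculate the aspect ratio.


Aspect ratio AR = length / diameter
AR = 91 / 30
AR = 3.03

3.03


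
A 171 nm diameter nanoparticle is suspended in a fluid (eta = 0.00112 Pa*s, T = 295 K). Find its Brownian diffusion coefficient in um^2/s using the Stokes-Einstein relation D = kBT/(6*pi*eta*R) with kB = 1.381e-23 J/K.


Radius R = 171/2 = 85.5 nm = 8.55e-08 m
D = kB*T / (6*pi*eta*R)
D = 1.381e-23 * 295 / (6 * pi * 0.00112 * 8.55e-08)
D = 2.25699e-12 m^2/s = 2.257 um^2/s

2.257


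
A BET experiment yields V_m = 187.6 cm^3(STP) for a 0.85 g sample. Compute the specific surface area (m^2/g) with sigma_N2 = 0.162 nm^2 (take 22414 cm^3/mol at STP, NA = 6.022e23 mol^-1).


Number of moles in monolayer = V_m / 22414 = 187.6 / 22414 = 0.00836977
Number of molecules = moles * NA = 0.00836977 * 6.022e23
SA = molecules * sigma / mass
SA = (187.6 / 22414) * 6.022e23 * 0.162e-18 / 0.85
SA = 960.6 m^2/g

960.6


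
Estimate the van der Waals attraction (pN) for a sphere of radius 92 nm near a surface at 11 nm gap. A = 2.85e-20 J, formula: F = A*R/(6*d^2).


Convert to SI: R = 92 nm = 9.2e-08 m, d = 11 nm = 1.1e-08 m
F = A * R / (6 * d^2)
F = 2.85e-20 * 9.2e-08 / (6 * (1.1e-08)^2)
F = 3.61157e-12 N = 3.612 pN

3.612


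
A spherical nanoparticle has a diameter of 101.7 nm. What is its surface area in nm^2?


Radius r = 101.7/2 = 50.85 nm
Surface area SA = 4 * pi * r^2
SA = 4 * pi * (50.85)^2
SA = 32493.15 nm^2

32493.15


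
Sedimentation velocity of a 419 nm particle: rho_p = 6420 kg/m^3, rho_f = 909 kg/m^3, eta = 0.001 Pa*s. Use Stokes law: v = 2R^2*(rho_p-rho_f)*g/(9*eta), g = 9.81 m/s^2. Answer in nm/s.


Radius R = 419/2 nm = 2.095e-07 m
Density difference = 6420 - 909 = 5511 kg/m^3
v = 2 * R^2 * (rho_p - rho_f) * g / (9 * eta)
v = 2 * (2.095e-07)^2 * 5511 * 9.81 / (9 * 0.001)
v = 5.27297e-07 m/s = 527.2966 nm/s

527.2966


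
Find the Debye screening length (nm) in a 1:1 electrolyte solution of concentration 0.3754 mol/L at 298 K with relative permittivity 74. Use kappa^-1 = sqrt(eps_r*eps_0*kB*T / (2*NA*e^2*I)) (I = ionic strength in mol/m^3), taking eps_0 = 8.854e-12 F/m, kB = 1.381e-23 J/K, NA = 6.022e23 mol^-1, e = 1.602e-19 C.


Ionic strength I = 0.3754 * 1^2 * 1000 = 375.4 mol/m^3
kappa^-1 = sqrt(74 * 8.854e-12 * 1.381e-23 * 298 / (2 * 6.022e23 * (1.602e-19)^2 * 375.4))
kappa^-1 = 0.482 nm

0.482


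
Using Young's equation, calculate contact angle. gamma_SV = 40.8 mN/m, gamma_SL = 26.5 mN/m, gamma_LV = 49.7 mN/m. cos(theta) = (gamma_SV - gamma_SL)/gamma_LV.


cos(theta) = (gamma_SV - gamma_SL) / gamma_LV
cos(theta) = (40.8 - 26.5) / 49.7
cos(theta) = 0.287726
theta = arccos(0.287726) = 73.28 degrees

73.28


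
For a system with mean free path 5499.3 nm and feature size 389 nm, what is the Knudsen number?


Knudsen number Kn = lambda / L
Kn = 5499.3 / 389
Kn = 14.137

14.137


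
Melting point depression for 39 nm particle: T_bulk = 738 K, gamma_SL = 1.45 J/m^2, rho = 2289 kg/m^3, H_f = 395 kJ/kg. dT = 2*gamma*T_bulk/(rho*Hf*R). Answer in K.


Radius R = 39/2 = 19.5 nm = 1.95e-08 m
Convert H_f = 395 kJ/kg = 395000 J/kg
dT = 2 * gamma_SL * T_bulk / (rho * H_f * R)
dT = 2 * 1.45 * 738 / (2289 * 395000 * 1.95e-08)
dT = 121.4 K

121.4


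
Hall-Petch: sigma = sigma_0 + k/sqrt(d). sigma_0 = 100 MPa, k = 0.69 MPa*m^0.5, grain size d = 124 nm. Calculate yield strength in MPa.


d = 124 nm = 1.24e-07 m
sqrt(d) = 0.0003521363
Hall-Petch contribution = k / sqrt(d) = 0.69 / 0.0003521363 = 1959.5 MPa
sigma = sigma_0 + k/sqrt(d) = 100 + 1959.5 = 2059.5 MPa

2059.5


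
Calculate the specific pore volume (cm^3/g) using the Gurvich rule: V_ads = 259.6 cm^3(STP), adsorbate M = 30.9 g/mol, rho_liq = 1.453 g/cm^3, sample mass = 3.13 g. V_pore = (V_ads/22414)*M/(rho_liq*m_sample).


Moles adsorbed n = V_ads / 22414 = 259.6 / 22414 = 1.158205e-02 mol
Liquid volume V_liq = n * M / rho_liq = 1.158205e-02 * 30.9 / 1.453 = 0.24631 cm^3
Specific pore volume V_pore = V_liq / m_sample = 0.24631 / 3.13
V_pore = 0.0787 cm^3/g

0.0787


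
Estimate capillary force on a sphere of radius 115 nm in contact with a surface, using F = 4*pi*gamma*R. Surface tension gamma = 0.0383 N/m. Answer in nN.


Convert radius: R = 115 nm = 1.15e-07 m
F = 4 * pi * gamma * R
F = 4 * pi * 0.0383 * 1.15e-07
F = 5.53486e-08 N = 55.3486 nN

55.3486


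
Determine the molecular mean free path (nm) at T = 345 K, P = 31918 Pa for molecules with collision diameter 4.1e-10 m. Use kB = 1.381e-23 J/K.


Mean free path: lambda = kB*T / (sqrt(2) * pi * d^2 * P)
lambda = 1.381e-23 * 345 / (sqrt(2) * pi * (4.1e-10)^2 * 31918)
lambda = 1.99869e-07 m
lambda = 199.87 nm

199.87


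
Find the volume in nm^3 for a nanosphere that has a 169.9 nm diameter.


Radius r = 169.9/2 = 84.95 nm
Volume V = (4/3) * pi * r^3
V = (4/3) * pi * (84.95)^3
V = 2567903.85 nm^3

2567903.85


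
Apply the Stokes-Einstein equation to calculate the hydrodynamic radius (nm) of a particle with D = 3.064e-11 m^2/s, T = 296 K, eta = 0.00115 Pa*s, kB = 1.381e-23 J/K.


Stokes-Einstein: R = kB*T / (6*pi*eta*D)
R = 1.381e-23 * 296 / (6 * pi * 0.00115 * 3.064e-11)
R = 6.15457e-09 m = 6.15 nm

6.15


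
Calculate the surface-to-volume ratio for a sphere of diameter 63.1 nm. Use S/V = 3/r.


Radius r = 63.1/2 = 31.55 nm
S/V = 3 / r = 3 / 31.55
S/V = 0.0951 nm^-1

0.0951


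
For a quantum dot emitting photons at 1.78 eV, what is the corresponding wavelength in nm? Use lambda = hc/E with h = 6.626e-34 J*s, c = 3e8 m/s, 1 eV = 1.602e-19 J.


Convert energy: E = 1.78 eV = 1.78 * 1.602e-19 = 2.85156e-19 J
lambda = h*c / E = 6.626e-34 * 3e8 / 2.85156e-19
lambda = 6.97092e-07 m = 697.1 nm

697.1


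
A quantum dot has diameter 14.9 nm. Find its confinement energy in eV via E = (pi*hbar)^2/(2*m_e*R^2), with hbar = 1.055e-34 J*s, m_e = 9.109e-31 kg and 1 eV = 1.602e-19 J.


Radius R = 14.9/2 = 7.45 nm = 7.45e-09 m
E = (pi * 1.055e-34)^2 / (2 * 9.109e-31 * (7.45e-09)^2)
E(J) = 1.0864e-21
E = E(J) / 1.602e-19 = 0.0068 eV

0.0068


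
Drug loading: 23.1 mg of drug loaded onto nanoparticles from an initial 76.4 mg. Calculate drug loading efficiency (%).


Drug loading efficiency = (drug loaded / drug initial) * 100
DLE = 23.1 / 76.4 * 100
DLE = 0.3024 * 100
DLE = 30.24%

30.24


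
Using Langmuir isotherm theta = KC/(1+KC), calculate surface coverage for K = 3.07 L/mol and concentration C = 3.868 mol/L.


Langmuir isotherm: theta = K*C / (1 + K*C)
K*C = 3.07 * 3.868 = 11.87476
theta = 11.87476 / (1 + 11.87476) = 11.87476 / 12.87476
theta = 0.9223

0.9223


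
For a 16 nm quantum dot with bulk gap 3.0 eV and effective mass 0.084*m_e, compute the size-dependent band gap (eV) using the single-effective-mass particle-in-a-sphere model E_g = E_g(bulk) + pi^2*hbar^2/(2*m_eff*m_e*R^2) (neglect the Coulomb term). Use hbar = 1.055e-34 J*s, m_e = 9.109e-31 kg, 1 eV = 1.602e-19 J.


Radius R = 16/2 nm = 8e-09 m
Confinement energy dE = pi^2 * hbar^2 / (2 * m_eff * m_e * R^2)
dE = pi^2 * (1.055e-34)^2 / (2 * 0.084 * 9.109e-31 * (8e-09)^2) J, divided by 1.602e-19 J/eV
dE = 0.07 eV
Total band gap = E_g(bulk) + dE = 3.0 + 0.07 = 3.07 eV

3.07


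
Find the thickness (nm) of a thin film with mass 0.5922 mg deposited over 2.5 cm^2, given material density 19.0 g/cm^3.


Convert: m = 0.5922 mg = 5.9220e-07 kg, A = 2.5 cm^2 = 2.5000e-04 m^2, rho = 19.0 g/cm^3 = 19000 kg/m^3
t = m / (A * rho)
t = 5.9220e-07 / (2.5000e-04 * 19000)
t = 1.2467e-07 m = 124.7 nm

124.7


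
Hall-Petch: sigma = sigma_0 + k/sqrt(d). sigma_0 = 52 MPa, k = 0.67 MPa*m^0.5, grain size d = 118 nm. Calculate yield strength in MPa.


d = 118 nm = 1.18e-07 m
sqrt(d) = 0.0003435113
Hall-Petch contribution = k / sqrt(d) = 0.67 / 0.0003435113 = 1950.4 MPa
sigma = sigma_0 + k/sqrt(d) = 52 + 1950.4 = 2002.4 MPa

2002.4


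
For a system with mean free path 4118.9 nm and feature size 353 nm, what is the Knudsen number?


Knudsen number Kn = lambda / L
Kn = 4118.9 / 353
Kn = 11.6683

11.6683


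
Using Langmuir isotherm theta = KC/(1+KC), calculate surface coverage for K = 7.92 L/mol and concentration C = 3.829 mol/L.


Langmuir isotherm: theta = K*C / (1 + K*C)
K*C = 7.92 * 3.829 = 30.32568
theta = 30.32568 / (1 + 30.32568) = 30.32568 / 31.32568
theta = 0.9681

0.9681


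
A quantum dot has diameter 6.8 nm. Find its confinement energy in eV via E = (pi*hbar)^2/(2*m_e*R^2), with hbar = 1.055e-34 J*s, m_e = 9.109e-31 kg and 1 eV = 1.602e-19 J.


Radius R = 6.8/2 = 3.4 nm = 3.4e-09 m
E = (pi * 1.055e-34)^2 / (2 * 9.109e-31 * (3.4e-09)^2)
E(J) = 5.2161e-21
E = E(J) / 1.602e-19 = 0.0326 eV

0.0326


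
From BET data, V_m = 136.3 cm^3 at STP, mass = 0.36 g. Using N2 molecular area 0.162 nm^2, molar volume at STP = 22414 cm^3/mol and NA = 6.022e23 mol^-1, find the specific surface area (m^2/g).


Number of moles in monolayer = V_m / 22414 = 136.3 / 22414 = 0.00608102
Number of molecules = moles * NA = 0.00608102 * 6.022e23
SA = molecules * sigma / mass
SA = (136.3 / 22414) * 6.022e23 * 0.162e-18 / 0.36
SA = 1647.9 m^2/g

1647.9


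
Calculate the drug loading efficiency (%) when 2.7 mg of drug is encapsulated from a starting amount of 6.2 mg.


Drug loading efficiency = (drug loaded / drug initial) * 100
DLE = 2.7 / 6.2 * 100
DLE = 0.4355 * 100
DLE = 43.55%

43.55


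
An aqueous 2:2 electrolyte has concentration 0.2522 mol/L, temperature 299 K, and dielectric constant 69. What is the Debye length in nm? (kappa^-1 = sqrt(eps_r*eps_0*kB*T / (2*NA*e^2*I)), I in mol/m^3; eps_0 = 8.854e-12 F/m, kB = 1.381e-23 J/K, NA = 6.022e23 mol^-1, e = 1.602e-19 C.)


Ionic strength I = 0.2522 * 2^2 * 1000 = 1008.8 mol/m^3
kappa^-1 = sqrt(69 * 8.854e-12 * 1.381e-23 * 299 / (2 * 6.022e23 * (1.602e-19)^2 * 1008.8))
kappa^-1 = 0.284 nm

0.284


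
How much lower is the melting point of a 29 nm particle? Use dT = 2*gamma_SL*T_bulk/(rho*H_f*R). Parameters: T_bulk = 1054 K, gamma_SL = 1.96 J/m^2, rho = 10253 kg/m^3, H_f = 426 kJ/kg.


Radius R = 29/2 = 14.5 nm = 1.45e-08 m
Convert H_f = 426 kJ/kg = 426000 J/kg
dT = 2 * gamma_SL * T_bulk / (rho * H_f * R)
dT = 2 * 1.96 * 1054 / (10253 * 426000 * 1.45e-08)
dT = 65.2 K

65.2


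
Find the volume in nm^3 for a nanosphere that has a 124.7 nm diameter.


Radius r = 124.7/2 = 62.35 nm
Volume V = (4/3) * pi * r^3
V = (4/3) * pi * (62.35)^3
V = 1015308.41 nm^3

1015308.41


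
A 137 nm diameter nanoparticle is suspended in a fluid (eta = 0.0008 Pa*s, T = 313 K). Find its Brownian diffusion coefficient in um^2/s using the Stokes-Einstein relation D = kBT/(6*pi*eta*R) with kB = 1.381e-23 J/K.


Radius R = 137/2 = 68.5 nm = 6.85e-08 m
D = kB*T / (6*pi*eta*R)
D = 1.381e-23 * 313 / (6 * pi * 0.0008 * 6.85e-08)
D = 4.18462e-12 m^2/s = 4.185 um^2/s

4.185


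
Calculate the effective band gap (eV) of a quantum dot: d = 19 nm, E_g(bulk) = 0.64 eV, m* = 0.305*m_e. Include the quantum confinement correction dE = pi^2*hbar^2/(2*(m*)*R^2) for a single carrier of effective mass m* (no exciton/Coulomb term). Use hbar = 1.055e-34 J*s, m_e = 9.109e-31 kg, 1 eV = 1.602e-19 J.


Radius R = 19/2 nm = 9.5e-09 m
Confinement energy dE = pi^2 * hbar^2 / (2 * m_eff * m_e * R^2)
dE = pi^2 * (1.055e-34)^2 / (2 * 0.305 * 9.109e-31 * (9.5e-09)^2) J, divided by 1.602e-19 J/eV
dE = 0.0137 eV
Total band gap = E_g(bulk) + dE = 0.64 + 0.0137 = 0.6537 eV

0.6537


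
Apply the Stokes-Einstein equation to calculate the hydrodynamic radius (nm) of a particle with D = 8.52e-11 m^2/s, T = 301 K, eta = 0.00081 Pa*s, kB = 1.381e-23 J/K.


Stokes-Einstein: R = kB*T / (6*pi*eta*D)
R = 1.381e-23 * 301 / (6 * pi * 0.00081 * 8.52e-11)
R = 3.19547e-09 m = 3.2 nm

3.2


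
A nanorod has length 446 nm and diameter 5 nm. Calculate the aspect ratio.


Aspect ratio AR = length / diameter
AR = 446 / 5
AR = 89.2

89.2


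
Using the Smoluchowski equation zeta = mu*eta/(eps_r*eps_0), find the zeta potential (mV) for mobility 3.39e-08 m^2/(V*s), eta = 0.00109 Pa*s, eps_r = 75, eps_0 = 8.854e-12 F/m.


Smoluchowski equation: zeta = mu * eta / (eps_r * eps_0)
zeta = 3.39e-08 * 0.00109 / (75 * 8.854e-12)
zeta = 0.055645 V = 55.64 mV

55.64


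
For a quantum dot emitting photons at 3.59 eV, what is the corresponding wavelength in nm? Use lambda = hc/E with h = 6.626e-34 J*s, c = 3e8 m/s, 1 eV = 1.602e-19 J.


Convert energy: E = 3.59 eV = 3.59 * 1.602e-19 = 5.75118e-19 J
lambda = h*c / E = 6.626e-34 * 3e8 / 5.75118e-19
lambda = 3.45633e-07 m = 345.6 nm

345.6


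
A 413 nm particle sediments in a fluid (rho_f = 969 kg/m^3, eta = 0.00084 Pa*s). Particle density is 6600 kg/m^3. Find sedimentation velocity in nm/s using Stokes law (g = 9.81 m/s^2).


Radius R = 413/2 nm = 2.065e-07 m
Density difference = 6600 - 969 = 5631 kg/m^3
v = 2 * R^2 * (rho_p - rho_f) * g / (9 * eta)
v = 2 * (2.065e-07)^2 * 5631 * 9.81 / (9 * 0.00084)
v = 6.23165e-07 m/s = 623.1647 nm/s

623.1647


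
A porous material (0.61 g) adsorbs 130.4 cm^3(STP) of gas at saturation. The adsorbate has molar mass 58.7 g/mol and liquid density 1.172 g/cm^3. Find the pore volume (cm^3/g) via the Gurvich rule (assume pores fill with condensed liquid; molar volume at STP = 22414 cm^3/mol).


Moles adsorbed n = V_ads / 22414 = 130.4 / 22414 = 5.817792e-03 mol
Liquid volume V_liq = n * M / rho_liq = 5.817792e-03 * 58.7 / 1.172 = 0.29139 cm^3
Specific pore volume V_pore = V_liq / m_sample = 0.29139 / 0.61
V_pore = 0.4777 cm^3/g

0.4777


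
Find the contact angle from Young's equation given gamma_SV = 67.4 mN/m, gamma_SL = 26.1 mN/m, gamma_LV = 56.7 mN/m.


cos(theta) = (gamma_SV - gamma_SL) / gamma_LV
cos(theta) = (67.4 - 26.1) / 56.7
cos(theta) = 0.728395
theta = arccos(0.728395) = 43.25 degrees

43.25


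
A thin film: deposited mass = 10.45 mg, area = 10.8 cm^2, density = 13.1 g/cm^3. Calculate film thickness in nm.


Convert: m = 10.45 mg = 1.0450e-05 kg, A = 10.8 cm^2 = 1.0800e-03 m^2, rho = 13.1 g/cm^3 = 13100 kg/m^3
t = m / (A * rho)
t = 1.0450e-05 / (1.0800e-03 * 13100)
t = 7.3862e-07 m = 738.6 nm

738.6


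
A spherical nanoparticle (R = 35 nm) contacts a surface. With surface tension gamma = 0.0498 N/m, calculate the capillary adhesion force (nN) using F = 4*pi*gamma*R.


Convert radius: R = 35 nm = 3.5e-08 m
F = 4 * pi * gamma * R
F = 4 * pi * 0.0498 * 3.5e-08
F = 2.19032e-08 N = 21.9032 nN

21.9032


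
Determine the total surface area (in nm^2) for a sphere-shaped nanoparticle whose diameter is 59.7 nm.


Radius r = 59.7/2 = 29.85 nm
Surface area SA = 4 * pi * r^2
SA = 4 * pi * (29.85)^2
SA = 11196.92 nm^2

11196.92


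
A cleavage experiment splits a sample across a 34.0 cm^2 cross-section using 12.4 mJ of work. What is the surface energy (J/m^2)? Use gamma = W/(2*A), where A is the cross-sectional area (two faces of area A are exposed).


Convert: A = 34.0 cm^2 = 0.0034 m^2, W = 12.4 mJ = 0.0124 J
Cleaving exposes two faces of area A, so total new surface = 2*A and gamma = W / (2*A)
gamma = 0.0124 / (2 * 0.0034)
gamma = 1.824 J/m^2

1.824


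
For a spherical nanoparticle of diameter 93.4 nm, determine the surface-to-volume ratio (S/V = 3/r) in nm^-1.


Radius r = 93.4/2 = 46.7 nm
S/V = 3 / r = 3 / 46.7
S/V = 0.0642 nm^-1

0.0642


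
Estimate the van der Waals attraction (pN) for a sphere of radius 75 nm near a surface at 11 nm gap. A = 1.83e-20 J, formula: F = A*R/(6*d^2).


Convert to SI: R = 75 nm = 7.5e-08 m, d = 11 nm = 1.1e-08 m
F = A * R / (6 * d^2)
F = 1.83e-20 * 7.5e-08 / (6 * (1.1e-08)^2)
F = 1.8905e-12 N = 1.89 pN

1.89


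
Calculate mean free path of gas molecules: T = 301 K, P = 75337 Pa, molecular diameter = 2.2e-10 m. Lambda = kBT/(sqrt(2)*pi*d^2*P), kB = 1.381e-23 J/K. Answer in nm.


Mean free path: lambda = kB*T / (sqrt(2) * pi * d^2 * P)
lambda = 1.381e-23 * 301 / (sqrt(2) * pi * (2.2e-10)^2 * 75337)
lambda = 2.56591e-07 m
lambda = 256.59 nm

256.59


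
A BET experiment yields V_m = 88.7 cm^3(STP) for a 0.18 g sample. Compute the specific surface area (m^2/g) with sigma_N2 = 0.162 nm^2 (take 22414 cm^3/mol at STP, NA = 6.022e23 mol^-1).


Number of moles in monolayer = V_m / 22414 = 88.7 / 22414 = 0.00395735
Number of molecules = moles * NA = 0.00395735 * 6.022e23
SA = molecules * sigma / mass
SA = (88.7 / 22414) * 6.022e23 * 0.162e-18 / 0.18
SA = 2144.8 m^2/g

2144.8


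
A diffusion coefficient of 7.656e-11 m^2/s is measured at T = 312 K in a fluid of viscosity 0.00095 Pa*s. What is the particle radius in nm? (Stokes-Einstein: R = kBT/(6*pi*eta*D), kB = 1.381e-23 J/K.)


Stokes-Einstein: R = kB*T / (6*pi*eta*D)
R = 1.381e-23 * 312 / (6 * pi * 0.00095 * 7.656e-11)
R = 3.14284e-09 m = 3.14 nm

3.14


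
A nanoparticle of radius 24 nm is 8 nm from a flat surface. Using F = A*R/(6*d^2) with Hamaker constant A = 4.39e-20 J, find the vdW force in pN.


Convert to SI: R = 24 nm = 2.4e-08 m, d = 8 nm = 8e-09 m
F = A * R / (6 * d^2)
F = 4.39e-20 * 2.4e-08 / (6 * (8e-09)^2)
F = 2.74375e-12 N = 2.744 pN

2.744


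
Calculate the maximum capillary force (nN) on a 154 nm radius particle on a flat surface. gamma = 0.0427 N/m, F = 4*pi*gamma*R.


Convert radius: R = 154 nm = 1.54e-07 m
F = 4 * pi * gamma * R
F = 4 * pi * 0.0427 * 1.54e-07
F = 8.26339e-08 N = 82.6339 nN

82.6339


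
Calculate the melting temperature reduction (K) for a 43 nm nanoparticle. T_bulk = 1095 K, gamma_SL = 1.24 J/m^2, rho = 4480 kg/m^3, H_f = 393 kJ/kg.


Radius R = 43/2 = 21.5 nm = 2.15e-08 m
Convert H_f = 393 kJ/kg = 393000 J/kg
dT = 2 * gamma_SL * T_bulk / (rho * H_f * R)
dT = 2 * 1.24 * 1095 / (4480 * 393000 * 2.15e-08)
dT = 71.7 K

71.7


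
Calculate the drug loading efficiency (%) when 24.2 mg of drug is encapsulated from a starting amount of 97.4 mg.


Drug loading efficiency = (drug loaded / drug initial) * 100
DLE = 24.2 / 97.4 * 100
DLE = 0.2485 * 100
DLE = 24.85%

24.85


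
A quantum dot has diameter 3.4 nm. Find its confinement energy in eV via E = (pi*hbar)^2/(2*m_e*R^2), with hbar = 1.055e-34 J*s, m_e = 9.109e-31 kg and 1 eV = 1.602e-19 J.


Radius R = 3.4/2 = 1.7 nm = 1.7e-09 m
E = (pi * 1.055e-34)^2 / (2 * 9.109e-31 * (1.7e-09)^2)
E(J) = 2.08644e-20
E = E(J) / 1.602e-19 = 0.1302 eV

0.1302


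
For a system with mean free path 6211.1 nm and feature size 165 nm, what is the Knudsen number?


Knudsen number Kn = lambda / L
Kn = 6211.1 / 165
Kn = 37.643

37.643


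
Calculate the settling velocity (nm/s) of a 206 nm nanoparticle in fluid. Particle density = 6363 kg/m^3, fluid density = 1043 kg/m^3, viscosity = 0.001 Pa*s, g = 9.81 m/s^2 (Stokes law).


Radius R = 206/2 nm = 1.03e-07 m
Density difference = 6363 - 1043 = 5320 kg/m^3
v = 2 * R^2 * (rho_p - rho_f) * g / (9 * eta)
v = 2 * (1.03e-07)^2 * 5320 * 9.81 / (9 * 0.001)
v = 1.23039e-07 m/s = 123.0389 nm/s

123.0389


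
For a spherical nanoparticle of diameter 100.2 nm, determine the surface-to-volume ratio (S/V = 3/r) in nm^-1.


Radius r = 100.2/2 = 50.1 nm
S/V = 3 / r = 3 / 50.1
S/V = 0.0599 nm^-1

0.0599


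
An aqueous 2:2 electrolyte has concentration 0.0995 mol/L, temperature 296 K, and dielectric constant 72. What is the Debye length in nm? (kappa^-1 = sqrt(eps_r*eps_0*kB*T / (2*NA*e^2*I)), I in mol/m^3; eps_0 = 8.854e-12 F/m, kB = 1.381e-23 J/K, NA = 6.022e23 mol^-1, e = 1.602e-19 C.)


Ionic strength I = 0.0995 * 2^2 * 1000 = 398 mol/m^3
kappa^-1 = sqrt(72 * 8.854e-12 * 1.381e-23 * 296 / (2 * 6.022e23 * (1.602e-19)^2 * 398))
kappa^-1 = 0.46 nm

0.46


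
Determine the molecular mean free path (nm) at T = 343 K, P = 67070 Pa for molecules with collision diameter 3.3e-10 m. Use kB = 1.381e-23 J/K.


Mean free path: lambda = kB*T / (sqrt(2) * pi * d^2 * P)
lambda = 1.381e-23 * 343 / (sqrt(2) * pi * (3.3e-10)^2 * 67070)
lambda = 1.45971e-07 m
lambda = 145.97 nm

145.97


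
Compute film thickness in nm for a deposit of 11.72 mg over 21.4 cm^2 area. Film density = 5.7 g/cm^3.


Convert: m = 11.72 mg = 1.1720e-05 kg, A = 21.4 cm^2 = 2.1400e-03 m^2, rho = 5.7 g/cm^3 = 5700 kg/m^3
t = m / (A * rho)
t = 1.1720e-05 / (2.1400e-03 * 5700)
t = 9.6081e-07 m = 960.8 nm

960.8


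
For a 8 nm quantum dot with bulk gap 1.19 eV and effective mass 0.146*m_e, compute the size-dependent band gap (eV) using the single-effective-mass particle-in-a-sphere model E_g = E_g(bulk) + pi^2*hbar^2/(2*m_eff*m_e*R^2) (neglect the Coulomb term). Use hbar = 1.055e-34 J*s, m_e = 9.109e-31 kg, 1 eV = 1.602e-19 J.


Radius R = 8/2 nm = 4e-09 m
Confinement energy dE = pi^2 * hbar^2 / (2 * m_eff * m_e * R^2)
dE = pi^2 * (1.055e-34)^2 / (2 * 0.146 * 9.109e-31 * (4e-09)^2) J, divided by 1.602e-19 J/eV
dE = 0.1611 eV
Total band gap = E_g(bulk) + dE = 1.19 + 0.1611 = 1.3511 eV

1.3511


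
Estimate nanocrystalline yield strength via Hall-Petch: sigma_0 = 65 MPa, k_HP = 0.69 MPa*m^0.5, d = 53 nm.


d = 53 nm = 5.3e-08 m
sqrt(d) = 0.0002302173
Hall-Petch contribution = k / sqrt(d) = 0.69 / 0.0002302173 = 2997.2 MPa
sigma = sigma_0 + k/sqrt(d) = 65 + 2997.2 = 3062.2 MPa

3062.2


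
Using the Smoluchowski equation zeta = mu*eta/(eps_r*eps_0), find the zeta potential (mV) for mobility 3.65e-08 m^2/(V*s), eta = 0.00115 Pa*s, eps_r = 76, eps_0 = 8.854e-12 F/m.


Smoluchowski equation: zeta = mu * eta / (eps_r * eps_0)
zeta = 3.65e-08 * 0.00115 / (76 * 8.854e-12)
zeta = 0.062379 V = 62.38 mV

62.38


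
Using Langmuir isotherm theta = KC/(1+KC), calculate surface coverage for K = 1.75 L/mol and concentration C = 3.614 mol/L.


Langmuir isotherm: theta = K*C / (1 + K*C)
K*C = 1.75 * 3.614 = 6.3245
theta = 6.3245 / (1 + 6.3245) = 6.3245 / 7.3245
theta = 0.8635

0.8635


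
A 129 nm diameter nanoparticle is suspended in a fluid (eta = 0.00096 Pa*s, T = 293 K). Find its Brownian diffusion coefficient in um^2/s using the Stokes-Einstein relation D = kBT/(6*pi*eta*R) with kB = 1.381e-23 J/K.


Radius R = 129/2 = 64.5 nm = 6.45e-08 m
D = kB*T / (6*pi*eta*R)
D = 1.381e-23 * 293 / (6 * pi * 0.00096 * 6.45e-08)
D = 3.4668e-12 m^2/s = 3.467 um^2/s

3.467


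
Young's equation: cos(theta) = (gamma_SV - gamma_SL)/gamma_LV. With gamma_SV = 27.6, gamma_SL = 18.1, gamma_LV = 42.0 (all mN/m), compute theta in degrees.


cos(theta) = (gamma_SV - gamma_SL) / gamma_LV
cos(theta) = (27.6 - 18.1) / 42.0
cos(theta) = 0.22619
theta = arccos(0.22619) = 76.93 degrees

76.93


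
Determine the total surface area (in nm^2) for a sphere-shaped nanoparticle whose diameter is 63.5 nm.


Radius r = 63.5/2 = 31.75 nm
Surface area SA = 4 * pi * r^2
SA = 4 * pi * (31.75)^2
SA = 12667.69 nm^2

12667.69


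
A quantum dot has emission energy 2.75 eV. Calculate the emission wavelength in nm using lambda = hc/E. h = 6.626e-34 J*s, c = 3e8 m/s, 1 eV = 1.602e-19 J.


Convert energy: E = 2.75 eV = 2.75 * 1.602e-19 = 4.4055e-19 J
lambda = h*c / E = 6.626e-34 * 3e8 / 4.4055e-19
lambda = 4.51209e-07 m = 451.2 nm

451.2


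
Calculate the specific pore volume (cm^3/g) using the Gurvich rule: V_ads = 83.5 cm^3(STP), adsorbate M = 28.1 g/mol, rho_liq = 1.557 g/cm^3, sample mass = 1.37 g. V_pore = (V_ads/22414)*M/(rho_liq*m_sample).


Moles adsorbed n = V_ads / 22414 = 83.5 / 22414 = 3.725350e-03 mol
Liquid volume V_liq = n * M / rho_liq = 3.725350e-03 * 28.1 / 1.557 = 0.06723 cm^3
Specific pore volume V_pore = V_liq / m_sample = 0.06723 / 1.37
V_pore = 0.0491 cm^3/g

0.0491


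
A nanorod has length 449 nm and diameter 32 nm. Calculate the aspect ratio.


Aspect ratio AR = length / diameter
AR = 449 / 32
AR = 14.03

14.03


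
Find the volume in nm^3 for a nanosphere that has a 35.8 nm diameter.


Radius r = 35.8/2 = 17.9 nm
Volume V = (4/3) * pi * r^3
V = (4/3) * pi * (17.9)^3
V = 24024.13 nm^3

24024.13


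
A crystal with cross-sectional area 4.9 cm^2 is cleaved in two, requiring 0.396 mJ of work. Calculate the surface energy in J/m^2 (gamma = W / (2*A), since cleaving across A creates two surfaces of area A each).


Convert: A = 4.9 cm^2 = 0.00049 m^2, W = 0.396 mJ = 0.000396 J
Cleaving exposes two faces of area A, so total new surface = 2*A and gamma = W / (2*A)
gamma = 0.000396 / (2 * 0.00049)
gamma = 0.404 J/m^2

0.404


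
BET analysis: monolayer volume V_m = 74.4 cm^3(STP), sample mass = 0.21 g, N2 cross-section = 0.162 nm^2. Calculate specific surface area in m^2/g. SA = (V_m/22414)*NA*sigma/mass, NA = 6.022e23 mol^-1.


Number of moles in monolayer = V_m / 22414 = 74.4 / 22414 = 0.00331935
Number of molecules = moles * NA = 0.00331935 * 6.022e23
SA = molecules * sigma / mass
SA = (74.4 / 22414) * 6.022e23 * 0.162e-18 / 0.21
SA = 1542.0 m^2/g

1542.0


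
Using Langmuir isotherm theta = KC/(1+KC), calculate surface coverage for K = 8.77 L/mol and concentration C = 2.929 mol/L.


Langmuir isotherm: theta = K*C / (1 + K*C)
K*C = 8.77 * 2.929 = 25.68733
theta = 25.68733 / (1 + 25.68733) = 25.68733 / 26.68733
theta = 0.9625

0.9625


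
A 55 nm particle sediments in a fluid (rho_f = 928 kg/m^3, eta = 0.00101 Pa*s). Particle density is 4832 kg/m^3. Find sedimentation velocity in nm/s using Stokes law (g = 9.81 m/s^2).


Radius R = 55/2 nm = 2.75e-08 m
Density difference = 4832 - 928 = 3904 kg/m^3
v = 2 * R^2 * (rho_p - rho_f) * g / (9 * eta)
v = 2 * (2.75e-08)^2 * 3904 * 9.81 / (9 * 0.00101)
v = 6.37251e-09 m/s = 6.3725 nm/s

6.3725


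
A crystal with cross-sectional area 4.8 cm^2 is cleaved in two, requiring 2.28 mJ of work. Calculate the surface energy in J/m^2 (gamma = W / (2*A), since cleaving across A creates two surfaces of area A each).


Convert: A = 4.8 cm^2 = 0.00048 m^2, W = 2.28 mJ = 0.00228 J
Cleaving exposes two faces of area A, so total new surface = 2*A and gamma = W / (2*A)
gamma = 0.00228 / (2 * 0.00048)
gamma = 2.375 J/m^2

2.375
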